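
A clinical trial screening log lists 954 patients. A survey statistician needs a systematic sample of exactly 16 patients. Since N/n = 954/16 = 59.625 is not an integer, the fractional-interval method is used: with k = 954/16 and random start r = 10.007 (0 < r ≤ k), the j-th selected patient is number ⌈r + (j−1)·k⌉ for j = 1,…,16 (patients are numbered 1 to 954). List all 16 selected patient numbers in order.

11, 70, 130, 189, 249, 309, 368, 428, 488, 547, 607, 666, 726, 786, 845, 905

j=1: r + 0k = 10.007 → ⌈·⌉ = 11
j=2: r + 1k = 69.632 → ⌈·⌉ = 70
j=3: r + 2k = 129.257 → ⌈·⌉ = 130
j=4: r + 3k = 188.882 → ⌈·⌉ = 189
j=5: r + 4k = 248.507 → ⌈·⌉ = 249
j=6: r + 5k = 308.132 → ⌈·⌉ = 309
j=7: r + 6k = 367.757 → ⌈·⌉ = 368
j=8: r + 7k = 427.382 → ⌈·⌉ = 428
j=9: r + 8k = 487.007 → ⌈·⌉ = 488
j=10: r + 9k = 546.632 → ⌈·⌉ = 547
j=11: r + 10k = 606.257 → ⌈·⌉ = 607
j=12: r + 11k = 665.882 → ⌈·⌉ = 666
j=13: r + 12k = 725.507 → ⌈·⌉ = 726
j=14: r + 13k = 785.132 → ⌈·⌉ = 786
j=15: r + 14k = 844.757 → ⌈·⌉ = 845
j=16: r + 15k = 904.382 → ⌈·⌉ = 905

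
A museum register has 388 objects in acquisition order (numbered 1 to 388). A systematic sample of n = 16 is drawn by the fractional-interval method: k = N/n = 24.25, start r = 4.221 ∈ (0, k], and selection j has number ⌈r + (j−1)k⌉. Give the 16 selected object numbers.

j=1: r + 0k = 4.221 → ⌈·⌉ = 5
j=2: r + 1k = 28.471 → ⌈·⌉ = 29
j=3: r + 2k = 52.721 → ⌈·⌉ = 53
j=4: r + 3k = 76.971 → ⌈·⌉ = 77
j=5: r + 4k = 101.221 → ⌈·⌉ = 102
j=6: r + 5k = 125.471 → ⌈·⌉ = 126
j=7: r + 6k = 149.721 → ⌈·⌉ = 150
j=8: r + 7k = 173.971 → ⌈·⌉ = 174
j=9: r + 8k = 198.221 → ⌈·⌉ = 199
j=10: r + 9k = 222.471 → ⌈·⌉ = 223
j=11: r + 10k = 246.721 → ⌈·⌉ = 247
j=12: r + 11k = 270.971 → ⌈·⌉ = 271
j=13: r + 12k = 295.221 → ⌈·⌉ = 296
j=14: r + 13k = 319.471 → ⌈·⌉ = 320
j=15: r + 14k = 343.721 → ⌈·⌉ = 344
j=16: r + 15k = 367.971 → ⌈·⌉ = 368

5, 29, 53, 77, 102, 126, 150, 174, 199, 223, 247, 271, 296, 320, 344, 368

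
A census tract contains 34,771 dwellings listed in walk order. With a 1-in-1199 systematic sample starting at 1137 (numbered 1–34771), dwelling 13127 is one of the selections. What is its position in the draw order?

k = 1199
position = (13127 − 1137)/1199 + 1 = 11990/1199 + 1 = 10 + 1 = 11

11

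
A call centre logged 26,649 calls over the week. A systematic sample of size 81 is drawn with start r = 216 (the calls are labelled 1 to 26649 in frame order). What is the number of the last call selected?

k = 26649/81 = 329
81st selection = r + (81−1)·k = 216 + 80×329 = 216 + 26320 = 26536

26536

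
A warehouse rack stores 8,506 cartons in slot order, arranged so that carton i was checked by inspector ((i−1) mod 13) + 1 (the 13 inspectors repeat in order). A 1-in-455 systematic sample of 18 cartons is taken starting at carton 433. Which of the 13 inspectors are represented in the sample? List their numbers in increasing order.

Consecutive selections differ by k = 455, so their inspector numbers differ by 455 mod 13 = 0.
gcd(455, 13) = 13, so the sample visits 13/13 = 1 distinct residues mod 13.
Start 433 is inspector 4; the inspectors hit are 4.

4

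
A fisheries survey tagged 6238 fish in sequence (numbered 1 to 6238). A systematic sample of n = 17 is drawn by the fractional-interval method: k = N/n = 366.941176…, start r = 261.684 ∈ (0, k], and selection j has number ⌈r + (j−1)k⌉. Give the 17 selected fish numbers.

262, 629, 996, 1363, 1730, 2097, 2464, 2831, 3198, 3565, 3932, 4299, 4665, 5032, 5399, 5766, 6133

j=1: r + 0k = 261.684 → ⌈·⌉ = 262
j=2: r + 1k = 628.625176… → ⌈·⌉ = 629
j=3: r + 2k = 995.566352… → ⌈·⌉ = 996
j=4: r + 3k = 1362.507529… → ⌈·⌉ = 1363
j=5: r + 4k = 1729.448705… → ⌈·⌉ = 1730
j=6: r + 5k = 2096.389882… → ⌈·⌉ = 2097
j=7: r + 6k = 2463.331058… → ⌈·⌉ = 2464
j=8: r + 7k = 2830.272235… → ⌈·⌉ = 2831
j=9: r + 8k = 3197.213411… → ⌈·⌉ = 3198
j=10: r + 9k = 3564.154588… → ⌈·⌉ = 3565
j=11: r + 10k = 3931.095764… → ⌈·⌉ = 3932
j=12: r + 11k = 4298.036941… → ⌈·⌉ = 4299
j=13: r + 12k = 4664.978117… → ⌈·⌉ = 4665
j=14: r + 13k = 5031.919294… → ⌈·⌉ = 5032
j=15: r + 14k = 5398.860470… → ⌈·⌉ = 5399
j=16: r + 15k = 5765.801647… → ⌈·⌉ = 5766
j=17: r + 16k = 6132.742823… → ⌈·⌉ = 6133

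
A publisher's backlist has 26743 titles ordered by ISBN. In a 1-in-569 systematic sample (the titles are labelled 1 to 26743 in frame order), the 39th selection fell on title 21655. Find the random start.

33

k = 569
r = 21655 − (39−1)×569 = 21655 − 21622 = 33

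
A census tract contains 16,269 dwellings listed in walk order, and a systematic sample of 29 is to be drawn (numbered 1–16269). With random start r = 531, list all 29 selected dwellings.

k = N/n = 16269/29 = 561
dwelling 1: 531
dwelling 2: 531 + 561 = 1092
dwelling 3: 1092 + 561 = 1653
dwelling 4: 1653 + 561 = 2214
dwelling 5: 2214 + 561 = 2775
dwelling 6: 2775 + 561 = 3336
dwelling 7: 3336 + 561 = 3897
dwelling 8: 3897 + 561 = 4458
dwelling 9: 4458 + 561 = 5019
dwelling 10: 5019 + 561 = 5580
dwelling 11: 5580 + 561 = 6141
dwelling 12: 6141 + 561 = 6702
dwelling 13: 6702 + 561 = 7263
dwelling 14: 7263 + 561 = 7824
dwelling 15: 7824 + 561 = 8385
dwelling 16: 8385 + 561 = 8946
dwelling 17: 8946 + 561 = 9507
dwelling 18: 9507 + 561 = 10068
dwelling 19: 10068 + 561 = 10629
dwelling 20: 10629 + 561 = 11190
dwelling 21: 11190 + 561 = 11751
dwelling 22: 11751 + 561 = 12312
dwelling 23: 12312 + 561 = 12873
dwelling 24: 12873 + 561 = 13434
dwelling 25: 13434 + 561 = 13995
dwelling 26: 13995 + 561 = 14556
dwelling 27: 14556 + 561 = 15117
dwelling 28: 15117 + 561 = 15678
dwelling 29: 15678 + 561 = 16239

531, 1092, 1653, 2214, 2775, 3336, 3897, 4458, 5019, 5580, 6141, 6702, 7263, 7824, 8385, 8946, 9507, 10068, 10629, 11190, 11751, 12312, 12873, 13434, 13995, 14556, 15117, 15678, 16239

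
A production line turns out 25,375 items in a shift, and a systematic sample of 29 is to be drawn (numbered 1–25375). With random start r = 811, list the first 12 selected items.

811, 1686, 2561, 3436, 4311, 5186, 6061, 6936, 7811, 8686, 9561, 10436

k = N/n = 25375/29 = 875
item 1: 811
item 2: 811 + 875 = 1686
item 3: 1686 + 875 = 2561
item 4: 2561 + 875 = 3436
item 5: 3436 + 875 = 4311
item 6: 4311 + 875 = 5186
item 7: 5186 + 875 = 6061
item 8: 6061 + 875 = 6936
item 9: 6936 + 875 = 7811
item 10: 7811 + 875 = 8686
item 11: 8686 + 875 = 9561
item 12: 9561 + 875 = 10436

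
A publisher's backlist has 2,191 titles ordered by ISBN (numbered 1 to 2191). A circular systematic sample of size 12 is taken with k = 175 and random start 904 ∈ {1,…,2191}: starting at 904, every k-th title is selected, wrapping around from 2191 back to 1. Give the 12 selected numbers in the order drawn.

904, 1079, 1254, 1429, 1604, 1779, 1954, 2129, 113, 288, 463, 638

Selection 1: 904
Selection 2: 904 + 175 = 1079
Selection 3: 1079 + 175 = 1254
Selection 4: 1254 + 175 = 1429
Selection 5: 1429 + 175 = 1604
Selection 6: 1604 + 175 = 1779
Selection 7: 1779 + 175 = 1954
Selection 8: 1954 + 175 = 2129
Selection 9: 2129 + 175 = 2304 → 2304 − 2191 = 113
Selection 10: 113 + 175 = 288
Selection 11: 288 + 175 = 463
Selection 12: 463 + 175 = 638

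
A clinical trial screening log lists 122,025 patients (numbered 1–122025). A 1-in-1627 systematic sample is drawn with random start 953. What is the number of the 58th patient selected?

k = 1627
58th selection = r + (58−1)·k = 953 + 57×1627 = 953 + 92739 = 93692

93692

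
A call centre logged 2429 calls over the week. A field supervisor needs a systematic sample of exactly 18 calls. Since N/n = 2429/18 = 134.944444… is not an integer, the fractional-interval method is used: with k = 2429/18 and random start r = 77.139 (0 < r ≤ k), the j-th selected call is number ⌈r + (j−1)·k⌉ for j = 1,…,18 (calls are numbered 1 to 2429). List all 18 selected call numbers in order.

78, 213, 348, 482, 617, 752, 887, 1022, 1157, 1292, 1427, 1562, 1697, 1832, 1967, 2102, 2237, 2372

j=1: r + 0k = 77.139 → ⌈·⌉ = 78
j=2: r + 1k = 212.083444… → ⌈·⌉ = 213
j=3: r + 2k = 347.027888… → ⌈·⌉ = 348
j=4: r + 3k = 481.972333… → ⌈·⌉ = 482
j=5: r + 4k = 616.916777… → ⌈·⌉ = 617
j=6: r + 5k = 751.861222… → ⌈·⌉ = 752
j=7: r + 6k = 886.805666… → ⌈·⌉ = 887
j=8: r + 7k = 1021.750111… → ⌈·⌉ = 1022
j=9: r + 8k = 1156.694555… → ⌈·⌉ = 1157
j=10: r + 9k = 1291.639 → ⌈·⌉ = 1292
j=11: r + 10k = 1426.583444… → ⌈·⌉ = 1427
j=12: r + 11k = 1561.527888… → ⌈·⌉ = 1562
j=13: r + 12k = 1696.472333… → ⌈·⌉ = 1697
j=14: r + 13k = 1831.416777… → ⌈·⌉ = 1832
j=15: r + 14k = 1966.361222… → ⌈·⌉ = 1967
j=16: r + 15k = 2101.305666… → ⌈·⌉ = 2102
j=17: r + 16k = 2236.250111… → ⌈·⌉ = 2237
j=18: r + 17k = 2371.194555… → ⌈·⌉ = 2372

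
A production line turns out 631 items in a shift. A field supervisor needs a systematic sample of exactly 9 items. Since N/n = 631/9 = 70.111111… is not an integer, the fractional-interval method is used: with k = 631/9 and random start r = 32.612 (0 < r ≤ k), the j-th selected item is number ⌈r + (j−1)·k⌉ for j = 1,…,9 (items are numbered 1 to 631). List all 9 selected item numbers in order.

j=1: r + 0k = 32.612 → ⌈·⌉ = 33
j=2: r + 1k = 102.723111… → ⌈·⌉ = 103
j=3: r + 2k = 172.834222… → ⌈·⌉ = 173
j=4: r + 3k = 242.945333… → ⌈·⌉ = 243
j=5: r + 4k = 313.056444… → ⌈·⌉ = 314
j=6: r + 5k = 383.167555… → ⌈·⌉ = 384
j=7: r + 6k = 453.278666… → ⌈·⌉ = 454
j=8: r + 7k = 523.389777… → ⌈·⌉ = 524
j=9: r + 8k = 593.500888… → ⌈·⌉ = 594

33, 103, 173, 243, 314, 384, 454, 524, 594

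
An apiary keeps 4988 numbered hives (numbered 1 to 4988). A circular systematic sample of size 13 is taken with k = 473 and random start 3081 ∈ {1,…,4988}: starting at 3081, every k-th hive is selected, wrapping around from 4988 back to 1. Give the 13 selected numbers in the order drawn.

3081, 3554, 4027, 4500, 4973, 458, 931, 1404, 1877, 2350, 2823, 3296, 3769

Selection 1: 3081
Selection 2: 3081 + 473 = 3554
Selection 3: 3554 + 473 = 4027
Selection 4: 4027 + 473 = 4500
Selection 5: 4500 + 473 = 4973
Selection 6: 4973 + 473 = 5446 → 5446 − 4988 = 458
Selection 7: 458 + 473 = 931
Selection 8: 931 + 473 = 1404
Selection 9: 1404 + 473 = 1877
Selection 10: 1877 + 473 = 2350
Selection 11: 2350 + 473 = 2823
Selection 12: 2823 + 473 = 3296
Selection 13: 3296 + 473 = 3769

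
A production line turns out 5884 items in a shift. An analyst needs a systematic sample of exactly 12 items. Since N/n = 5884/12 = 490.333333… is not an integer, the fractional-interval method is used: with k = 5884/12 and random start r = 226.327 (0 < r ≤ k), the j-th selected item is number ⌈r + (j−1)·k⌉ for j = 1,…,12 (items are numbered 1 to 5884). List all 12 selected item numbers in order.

227, 717, 1207, 1698, 2188, 2678, 3169, 3659, 4149, 4640, 5130, 5620

j=1: r + 0k = 226.327 → ⌈·⌉ = 227
j=2: r + 1k = 716.660333… → ⌈·⌉ = 717
j=3: r + 2k = 1206.993666… → ⌈·⌉ = 1207
j=4: r + 3k = 1697.327 → ⌈·⌉ = 1698
j=5: r + 4k = 2187.660333… → ⌈·⌉ = 2188
j=6: r + 5k = 2677.993666… → ⌈·⌉ = 2678
j=7: r + 6k = 3168.327 → ⌈·⌉ = 3169
j=8: r + 7k = 3658.660333… → ⌈·⌉ = 3659
j=9: r + 8k = 4148.993666… → ⌈·⌉ = 4149
j=10: r + 9k = 4639.327 → ⌈·⌉ = 4640
j=11: r + 10k = 5129.660333… → ⌈·⌉ = 5130
j=12: r + 11k = 5619.993666… → ⌈·⌉ = 5620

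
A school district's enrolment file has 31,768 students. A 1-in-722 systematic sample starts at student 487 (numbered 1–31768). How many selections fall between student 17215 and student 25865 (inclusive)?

12

k = 722
First selection ≥ 17215: 487 + ⌈(17215−487)/722⌉·722 = 487 + 24×722 = 17815
Last selection ≤ 25865: 487 + ⌊(25865−487)/722⌋·722 = 487 + 35×722 = 25757
Count = 35 − 24 + 1 = 12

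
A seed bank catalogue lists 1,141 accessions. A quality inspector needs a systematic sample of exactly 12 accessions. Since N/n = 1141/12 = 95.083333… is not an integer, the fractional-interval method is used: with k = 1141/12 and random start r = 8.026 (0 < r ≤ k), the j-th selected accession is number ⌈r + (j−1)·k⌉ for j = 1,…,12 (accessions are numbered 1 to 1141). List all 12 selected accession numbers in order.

9, 104, 199, 294, 389, 484, 579, 674, 769, 864, 959, 1054

j=1: r + 0k = 8.026 → ⌈·⌉ = 9
j=2: r + 1k = 103.109333… → ⌈·⌉ = 104
j=3: r + 2k = 198.192666… → ⌈·⌉ = 199
j=4: r + 3k = 293.276 → ⌈·⌉ = 294
j=5: r + 4k = 388.359333… → ⌈·⌉ = 389
j=6: r + 5k = 483.442666… → ⌈·⌉ = 484
j=7: r + 6k = 578.526 → ⌈·⌉ = 579
j=8: r + 7k = 673.609333… → ⌈·⌉ = 674
j=9: r + 8k = 768.692666… → ⌈·⌉ = 769
j=10: r + 9k = 863.776 → ⌈·⌉ = 864
j=11: r + 10k = 958.859333… → ⌈·⌉ = 959
j=12: r + 11k = 1053.942666… → ⌈·⌉ = 1054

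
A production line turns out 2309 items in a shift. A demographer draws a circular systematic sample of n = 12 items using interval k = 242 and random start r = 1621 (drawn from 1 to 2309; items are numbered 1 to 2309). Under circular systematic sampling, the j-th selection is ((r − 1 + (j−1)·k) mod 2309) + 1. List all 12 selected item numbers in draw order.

Selection 1: 1621
Selection 2: 1621 + 242 = 1863
Selection 3: 1863 + 242 = 2105
Selection 4: 2105 + 242 = 2347 → 2347 − 2309 = 38
Selection 5: 38 + 242 = 280
Selection 6: 280 + 242 = 522
Selection 7: 522 + 242 = 764
Selection 8: 764 + 242 = 1006
Selection 9: 1006 + 242 = 1248
Selection 10: 1248 + 242 = 1490
Selection 11: 1490 + 242 = 1732
Selection 12: 1732 + 242 = 1974

1621, 1863, 2105, 38, 280, 522, 764, 1006, 1248, 1490, 1732, 1974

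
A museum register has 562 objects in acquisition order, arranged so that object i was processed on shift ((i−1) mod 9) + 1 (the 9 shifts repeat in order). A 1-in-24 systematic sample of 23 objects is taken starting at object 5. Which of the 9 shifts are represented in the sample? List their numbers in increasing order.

2, 5, 8

Consecutive selections differ by k = 24, so their shift numbers differ by 24 mod 9 = 6.
gcd(24, 9) = 3, so the sample visits 9/3 = 3 distinct residues mod 9.
Start 5 is shift 5; the shifts hit are 2, 5, 8.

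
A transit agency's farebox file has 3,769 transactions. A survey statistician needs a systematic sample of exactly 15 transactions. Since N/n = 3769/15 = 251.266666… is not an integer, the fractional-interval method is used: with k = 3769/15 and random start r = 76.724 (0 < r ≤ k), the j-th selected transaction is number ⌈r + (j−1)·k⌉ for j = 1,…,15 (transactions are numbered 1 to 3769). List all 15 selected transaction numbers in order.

j=1: r + 0k = 76.724 → ⌈·⌉ = 77
j=2: r + 1k = 327.990666… → ⌈·⌉ = 328
j=3: r + 2k = 579.257333… → ⌈·⌉ = 580
j=4: r + 3k = 830.524 → ⌈·⌉ = 831
j=5: r + 4k = 1081.790666… → ⌈·⌉ = 1082
j=6: r + 5k = 1333.057333… → ⌈·⌉ = 1334
j=7: r + 6k = 1584.324 → ⌈·⌉ = 1585
j=8: r + 7k = 1835.590666… → ⌈·⌉ = 1836
j=9: r + 8k = 2086.857333… → ⌈·⌉ = 2087
j=10: r + 9k = 2338.124 → ⌈·⌉ = 2339
j=11: r + 10k = 2589.390666… → ⌈·⌉ = 2590
j=12: r + 11k = 2840.657333… → ⌈·⌉ = 2841
j=13: r + 12k = 3091.924 → ⌈·⌉ = 3092
j=14: r + 13k = 3343.190666… → ⌈·⌉ = 3344
j=15: r + 14k = 3594.457333… → ⌈·⌉ = 3595

77, 328, 580, 831, 1082, 1334, 1585, 1836, 2087, 2339, 2590, 2841, 3092, 3344, 3595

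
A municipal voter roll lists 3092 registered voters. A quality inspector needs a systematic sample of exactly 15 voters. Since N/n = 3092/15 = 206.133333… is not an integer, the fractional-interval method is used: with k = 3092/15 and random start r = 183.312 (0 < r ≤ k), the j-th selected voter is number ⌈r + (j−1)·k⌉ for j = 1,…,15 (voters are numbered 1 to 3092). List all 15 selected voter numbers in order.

j=1: r + 0k = 183.312 → ⌈·⌉ = 184
j=2: r + 1k = 389.445333… → ⌈·⌉ = 390
j=3: r + 2k = 595.578666… → ⌈·⌉ = 596
j=4: r + 3k = 801.712 → ⌈·⌉ = 802
j=5: r + 4k = 1007.845333… → ⌈·⌉ = 1008
j=6: r + 5k = 1213.978666… → ⌈·⌉ = 1214
j=7: r + 6k = 1420.112 → ⌈·⌉ = 1421
j=8: r + 7k = 1626.245333… → ⌈·⌉ = 1627
j=9: r + 8k = 1832.378666… → ⌈·⌉ = 1833
j=10: r + 9k = 2038.512 → ⌈·⌉ = 2039
j=11: r + 10k = 2244.645333… → ⌈·⌉ = 2245
j=12: r + 11k = 2450.778666… → ⌈·⌉ = 2451
j=13: r + 12k = 2656.912 → ⌈·⌉ = 2657
j=14: r + 13k = 2863.045333… → ⌈·⌉ = 2864
j=15: r + 14k = 3069.178666… → ⌈·⌉ = 3070

184, 390, 596, 802, 1008, 1214, 1421, 1627, 1833, 2039, 2245, 2451, 2657, 2864, 3070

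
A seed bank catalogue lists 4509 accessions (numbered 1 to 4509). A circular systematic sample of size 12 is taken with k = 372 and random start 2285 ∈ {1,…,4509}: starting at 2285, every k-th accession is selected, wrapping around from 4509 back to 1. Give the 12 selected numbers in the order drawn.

2285, 2657, 3029, 3401, 3773, 4145, 8, 380, 752, 1124, 1496, 1868

Selection 1: 2285
Selection 2: 2285 + 372 = 2657
Selection 3: 2657 + 372 = 3029
Selection 4: 3029 + 372 = 3401
Selection 5: 3401 + 372 = 3773
Selection 6: 3773 + 372 = 4145
Selection 7: 4145 + 372 = 4517 → 4517 − 4509 = 8
Selection 8: 8 + 372 = 380
Selection 9: 380 + 372 = 752
Selection 10: 752 + 372 = 1124
Selection 11: 1124 + 372 = 1496
Selection 12: 1496 + 372 = 1868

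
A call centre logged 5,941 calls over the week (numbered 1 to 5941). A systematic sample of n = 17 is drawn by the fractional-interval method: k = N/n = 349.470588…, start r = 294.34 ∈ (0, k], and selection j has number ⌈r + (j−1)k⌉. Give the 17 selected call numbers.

j=1: r + 0k = 294.34 → ⌈·⌉ = 295
j=2: r + 1k = 643.810588… → ⌈·⌉ = 644
j=3: r + 2k = 993.281176… → ⌈·⌉ = 994
j=4: r + 3k = 1342.751764… → ⌈·⌉ = 1343
j=5: r + 4k = 1692.222352… → ⌈·⌉ = 1693
j=6: r + 5k = 2041.692941… → ⌈·⌉ = 2042
j=7: r + 6k = 2391.163529… → ⌈·⌉ = 2392
j=8: r + 7k = 2740.634117… → ⌈·⌉ = 2741
j=9: r + 8k = 3090.104705… → ⌈·⌉ = 3091
j=10: r + 9k = 3439.575294… → ⌈·⌉ = 3440
j=11: r + 10k = 3789.045882… → ⌈·⌉ = 3790
j=12: r + 11k = 4138.516470… → ⌈·⌉ = 4139
j=13: r + 12k = 4487.987058… → ⌈·⌉ = 4488
j=14: r + 13k = 4837.457647… → ⌈·⌉ = 4838
j=15: r + 14k = 5186.928235… → ⌈·⌉ = 5187
j=16: r + 15k = 5536.398823… → ⌈·⌉ = 5537
j=17: r + 16k = 5885.869411… → ⌈·⌉ = 5886

295, 644, 994, 1343, 1693, 2042, 2392, 2741, 3091, 3440, 3790, 4139, 4488, 4838, 5187, 5537, 5886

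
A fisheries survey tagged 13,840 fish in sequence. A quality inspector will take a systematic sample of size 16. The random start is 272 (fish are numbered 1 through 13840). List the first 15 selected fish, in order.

k = N/n = 13840/16 = 865
fish 1: 272
fish 2: 272 + 865 = 1137
fish 3: 1137 + 865 = 2002
fish 4: 2002 + 865 = 2867
fish 5: 2867 + 865 = 3732
fish 6: 3732 + 865 = 4597
fish 7: 4597 + 865 = 5462
fish 8: 5462 + 865 = 6327
fish 9: 6327 + 865 = 7192
fish 10: 7192 + 865 = 8057
fish 11: 8057 + 865 = 8922
fish 12: 8922 + 865 = 9787
fish 13: 9787 + 865 = 10652
fish 14: 10652 + 865 = 11517
fish 15: 11517 + 865 = 12382

272, 1137, 2002, 2867, 3732, 4597, 5462, 6327, 7192, 8057, 8922, 9787, 10652, 11517, 12382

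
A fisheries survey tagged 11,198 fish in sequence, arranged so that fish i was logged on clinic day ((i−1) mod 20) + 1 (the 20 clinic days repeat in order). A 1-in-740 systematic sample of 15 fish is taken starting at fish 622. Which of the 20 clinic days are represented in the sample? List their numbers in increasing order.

Consecutive selections differ by k = 740, so their clinic day numbers differ by 740 mod 20 = 0.
gcd(740, 20) = 20, so the sample visits 20/20 = 1 distinct residues mod 20.
Start 622 is clinic day 2; the clinic days hit are 2.

2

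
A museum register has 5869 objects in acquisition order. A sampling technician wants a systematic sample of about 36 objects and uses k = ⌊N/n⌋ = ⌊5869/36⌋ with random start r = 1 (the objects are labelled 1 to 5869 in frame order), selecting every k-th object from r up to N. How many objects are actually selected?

37

k = ⌊5869/36⌋ = 163
Achieved size = ⌊(5869 − 1)/163⌋ + 1 = ⌊5868/163⌋ + 1 = 36 + 1 = 37
(last selection: 1 + 36×163 = 5869 ≤ 5869; next would be 6032 > 5869)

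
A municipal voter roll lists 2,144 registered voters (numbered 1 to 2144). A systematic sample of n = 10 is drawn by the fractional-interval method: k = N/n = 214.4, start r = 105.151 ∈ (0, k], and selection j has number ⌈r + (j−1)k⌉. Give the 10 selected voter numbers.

j=1: r + 0k = 105.151 → ⌈·⌉ = 106
j=2: r + 1k = 319.551 → ⌈·⌉ = 320
j=3: r + 2k = 533.951 → ⌈·⌉ = 534
j=4: r + 3k = 748.351 → ⌈·⌉ = 749
j=5: r + 4k = 962.751 → ⌈·⌉ = 963
j=6: r + 5k = 1177.151 → ⌈·⌉ = 1178
j=7: r + 6k = 1391.551 → ⌈·⌉ = 1392
j=8: r + 7k = 1605.951 → ⌈·⌉ = 1606
j=9: r + 8k = 1820.351 → ⌈·⌉ = 1821
j=10: r + 9k = 2034.751 → ⌈·⌉ = 2035

106, 320, 534, 749, 963, 1178, 1392, 1606, 1821, 2035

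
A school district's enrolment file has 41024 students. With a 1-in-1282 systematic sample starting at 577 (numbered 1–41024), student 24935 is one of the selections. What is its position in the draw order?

k = 1282
position = (24935 − 577)/1282 + 1 = 24358/1282 + 1 = 19 + 1 = 20

20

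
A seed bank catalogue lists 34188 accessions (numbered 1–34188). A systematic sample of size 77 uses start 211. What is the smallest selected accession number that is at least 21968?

k = 34188/77 = 444
Steps past start: ⌈(21968 − 211)/444⌉ = ⌈21757/444⌉ = 50
Selected accession: 211 + 50×444 = 22411

22411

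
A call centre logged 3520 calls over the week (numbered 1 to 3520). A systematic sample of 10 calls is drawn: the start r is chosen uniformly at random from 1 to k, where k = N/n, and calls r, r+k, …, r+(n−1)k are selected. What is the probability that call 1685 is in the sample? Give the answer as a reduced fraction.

1/352

k = 3520/10 = 352.
Call 1685 is selected iff r ≡ 1685 (mod 352); exactly one such r in {1,…,352}.
Inclusion probability = 1/352.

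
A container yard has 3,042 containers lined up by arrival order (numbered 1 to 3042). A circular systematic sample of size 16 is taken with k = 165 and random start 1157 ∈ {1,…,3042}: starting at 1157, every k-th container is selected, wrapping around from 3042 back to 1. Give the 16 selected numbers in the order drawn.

Selection 1: 1157
Selection 2: 1157 + 165 = 1322
Selection 3: 1322 + 165 = 1487
Selection 4: 1487 + 165 = 1652
Selection 5: 1652 + 165 = 1817
Selection 6: 1817 + 165 = 1982
Selection 7: 1982 + 165 = 2147
Selection 8: 2147 + 165 = 2312
Selection 9: 2312 + 165 = 2477
Selection 10: 2477 + 165 = 2642
Selection 11: 2642 + 165 = 2807
Selection 12: 2807 + 165 = 2972
Selection 13: 2972 + 165 = 3137 → 3137 − 3042 = 95
Selection 14: 95 + 165 = 260
Selection 15: 260 + 165 = 425
Selection 16: 425 + 165 = 590

1157, 1322, 1487, 1652, 1817, 1982, 2147, 2312, 2477, 2642, 2807, 2972, 95, 260, 425, 590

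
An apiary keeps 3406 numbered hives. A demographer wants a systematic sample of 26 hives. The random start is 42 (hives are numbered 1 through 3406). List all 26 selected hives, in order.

k = N/n = 3406/26 = 131
hive 1: 42
hive 2: 42 + 131 = 173
hive 3: 173 + 131 = 304
hive 4: 304 + 131 = 435
hive 5: 435 + 131 = 566
hive 6: 566 + 131 = 697
hive 7: 697 + 131 = 828
hive 8: 828 + 131 = 959
hive 9: 959 + 131 = 1090
hive 10: 1090 + 131 = 1221
hive 11: 1221 + 131 = 1352
hive 12: 1352 + 131 = 1483
hive 13: 1483 + 131 = 1614
hive 14: 1614 + 131 = 1745
hive 15: 1745 + 131 = 1876
hive 16: 1876 + 131 = 2007
hive 17: 2007 + 131 = 2138
hive 18: 2138 + 131 = 2269
hive 19: 2269 + 131 = 2400
hive 20: 2400 + 131 = 2531
hive 21: 2531 + 131 = 2662
hive 22: 2662 + 131 = 2793
hive 23: 2793 + 131 = 2924
hive 24: 2924 + 131 = 3055
hive 25: 3055 + 131 = 3186
hive 26: 3186 + 131 = 3317

42, 173, 304, 435, 566, 697, 828, 959, 1090, 1221, 1352, 1483, 1614, 1745, 1876, 2007, 2138, 2269, 2400, 2531, 2662, 2793, 2924, 3055, 3186, 3317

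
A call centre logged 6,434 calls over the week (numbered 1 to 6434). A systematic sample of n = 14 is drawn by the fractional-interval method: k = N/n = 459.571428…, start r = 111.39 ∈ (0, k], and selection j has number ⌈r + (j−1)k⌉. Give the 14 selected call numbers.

112, 571, 1031, 1491, 1950, 2410, 2869, 3329, 3788, 4248, 4708, 5167, 5627, 6086

j=1: r + 0k = 111.39 → ⌈·⌉ = 112
j=2: r + 1k = 570.961428… → ⌈·⌉ = 571
j=3: r + 2k = 1030.532857… → ⌈·⌉ = 1031
j=4: r + 3k = 1490.104285… → ⌈·⌉ = 1491
j=5: r + 4k = 1949.675714… → ⌈·⌉ = 1950
j=6: r + 5k = 2409.247142… → ⌈·⌉ = 2410
j=7: r + 6k = 2868.818571… → ⌈·⌉ = 2869
j=8: r + 7k = 3328.39 → ⌈·⌉ = 3329
j=9: r + 8k = 3787.961428… → ⌈·⌉ = 3788
j=10: r + 9k = 4247.532857… → ⌈·⌉ = 4248
j=11: r + 10k = 4707.104285… → ⌈·⌉ = 4708
j=12: r + 11k = 5166.675714… → ⌈·⌉ = 5167
j=13: r + 12k = 5626.247142… → ⌈·⌉ = 5627
j=14: r + 13k = 6085.818571… → ⌈·⌉ = 6086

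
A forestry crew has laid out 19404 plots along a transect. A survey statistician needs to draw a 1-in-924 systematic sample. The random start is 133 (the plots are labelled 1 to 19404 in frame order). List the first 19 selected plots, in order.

plot 1: 133
plot 2: 133 + 924 = 1057
plot 3: 1057 + 924 = 1981
plot 4: 1981 + 924 = 2905
plot 5: 2905 + 924 = 3829
plot 6: 3829 + 924 = 4753
plot 7: 4753 + 924 = 5677
plot 8: 5677 + 924 = 6601
plot 9: 6601 + 924 = 7525
plot 10: 7525 + 924 = 8449
plot 11: 8449 + 924 = 9373
plot 12: 9373 + 924 = 10297
plot 13: 10297 + 924 = 11221
plot 14: 11221 + 924 = 12145
plot 15: 12145 + 924 = 13069
plot 16: 13069 + 924 = 13993
plot 17: 13993 + 924 = 14917
plot 18: 14917 + 924 = 15841
plot 19: 15841 + 924 = 16765

133, 1057, 1981, 2905, 3829, 4753, 5677, 6601, 7525, 8449, 9373, 10297, 11221, 12145, 13069, 13993, 14917, 15841, 16765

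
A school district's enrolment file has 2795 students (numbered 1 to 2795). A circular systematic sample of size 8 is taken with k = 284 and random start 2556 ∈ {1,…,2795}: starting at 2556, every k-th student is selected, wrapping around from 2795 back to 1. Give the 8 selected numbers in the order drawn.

Selection 1: 2556
Selection 2: 2556 + 284 = 2840 → 2840 − 2795 = 45
Selection 3: 45 + 284 = 329
Selection 4: 329 + 284 = 613
Selection 5: 613 + 284 = 897
Selection 6: 897 + 284 = 1181
Selection 7: 1181 + 284 = 1465
Selection 8: 1465 + 284 = 1749

2556, 45, 329, 613, 897, 1181, 1465, 1749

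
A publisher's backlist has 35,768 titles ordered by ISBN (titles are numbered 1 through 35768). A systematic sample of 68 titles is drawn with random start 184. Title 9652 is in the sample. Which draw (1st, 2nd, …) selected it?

19

k = 35768/68 = 526
position = (9652 − 184)/526 + 1 = 9468/526 + 1 = 18 + 1 = 19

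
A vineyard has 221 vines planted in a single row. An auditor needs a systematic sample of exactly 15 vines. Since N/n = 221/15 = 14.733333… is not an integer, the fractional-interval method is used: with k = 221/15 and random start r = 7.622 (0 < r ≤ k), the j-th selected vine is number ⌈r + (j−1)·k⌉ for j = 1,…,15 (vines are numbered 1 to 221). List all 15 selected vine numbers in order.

j=1: r + 0k = 7.622 → ⌈·⌉ = 8
j=2: r + 1k = 22.355333… → ⌈·⌉ = 23
j=3: r + 2k = 37.088666… → ⌈·⌉ = 38
j=4: r + 3k = 51.822 → ⌈·⌉ = 52
j=5: r + 4k = 66.555333… → ⌈·⌉ = 67
j=6: r + 5k = 81.288666… → ⌈·⌉ = 82
j=7: r + 6k = 96.022 → ⌈·⌉ = 97
j=8: r + 7k = 110.755333… → ⌈·⌉ = 111
j=9: r + 8k = 125.488666… → ⌈·⌉ = 126
j=10: r + 9k = 140.222 → ⌈·⌉ = 141
j=11: r + 10k = 154.955333… → ⌈·⌉ = 155
j=12: r + 11k = 169.688666… → ⌈·⌉ = 170
j=13: r + 12k = 184.422 → ⌈·⌉ = 185
j=14: r + 13k = 199.155333… → ⌈·⌉ = 200
j=15: r + 14k = 213.888666… → ⌈·⌉ = 214

8, 23, 38, 52, 67, 82, 97, 111, 126, 141, 155, 170, 185, 200, 214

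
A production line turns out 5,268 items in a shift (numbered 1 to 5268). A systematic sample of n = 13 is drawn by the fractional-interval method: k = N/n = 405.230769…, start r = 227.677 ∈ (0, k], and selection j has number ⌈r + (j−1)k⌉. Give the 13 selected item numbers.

228, 633, 1039, 1444, 1849, 2254, 2660, 3065, 3470, 3875, 4280, 4686, 5091

j=1: r + 0k = 227.677 → ⌈·⌉ = 228
j=2: r + 1k = 632.907769… → ⌈·⌉ = 633
j=3: r + 2k = 1038.138538… → ⌈·⌉ = 1039
j=4: r + 3k = 1443.369307… → ⌈·⌉ = 1444
j=5: r + 4k = 1848.600076… → ⌈·⌉ = 1849
j=6: r + 5k = 2253.830846… → ⌈·⌉ = 2254
j=7: r + 6k = 2659.061615… → ⌈·⌉ = 2660
j=8: r + 7k = 3064.292384… → ⌈·⌉ = 3065
j=9: r + 8k = 3469.523153… → ⌈·⌉ = 3470
j=10: r + 9k = 3874.753923… → ⌈·⌉ = 3875
j=11: r + 10k = 4279.984692… → ⌈·⌉ = 4280
j=12: r + 11k = 4685.215461… → ⌈·⌉ = 4686
j=13: r + 12k = 5090.446230… → ⌈·⌉ = 5091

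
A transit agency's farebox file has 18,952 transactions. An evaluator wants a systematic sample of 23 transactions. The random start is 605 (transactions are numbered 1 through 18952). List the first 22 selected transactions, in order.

k = N/n = 18952/23 = 824
transaction 1: 605
transaction 2: 605 + 824 = 1429
transaction 3: 1429 + 824 = 2253
transaction 4: 2253 + 824 = 3077
transaction 5: 3077 + 824 = 3901
transaction 6: 3901 + 824 = 4725
transaction 7: 4725 + 824 = 5549
transaction 8: 5549 + 824 = 6373
transaction 9: 6373 + 824 = 7197
transaction 10: 7197 + 824 = 8021
transaction 11: 8021 + 824 = 8845
transaction 12: 8845 + 824 = 9669
transaction 13: 9669 + 824 = 10493
transaction 14: 10493 + 824 = 11317
transaction 15: 11317 + 824 = 12141
transaction 16: 12141 + 824 = 12965
transaction 17: 12965 + 824 = 13789
transaction 18: 13789 + 824 = 14613
transaction 19: 14613 + 824 = 15437
transaction 20: 15437 + 824 = 16261
transaction 21: 16261 + 824 = 17085
transaction 22: 17085 + 824 = 17909

605, 1429, 2253, 3077, 3901, 4725, 5549, 6373, 7197, 8021, 8845, 9669, 10493, 11317, 12141, 12965, 13789, 14613, 15437, 16261, 17085, 17909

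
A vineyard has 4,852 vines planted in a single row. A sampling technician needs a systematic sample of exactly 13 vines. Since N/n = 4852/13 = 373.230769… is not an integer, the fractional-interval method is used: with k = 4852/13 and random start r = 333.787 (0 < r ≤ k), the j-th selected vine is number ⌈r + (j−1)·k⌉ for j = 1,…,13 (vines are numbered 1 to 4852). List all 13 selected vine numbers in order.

334, 708, 1081, 1454, 1827, 2200, 2574, 2947, 3320, 3693, 4067, 4440, 4813

j=1: r + 0k = 333.787 → ⌈·⌉ = 334
j=2: r + 1k = 707.017769… → ⌈·⌉ = 708
j=3: r + 2k = 1080.248538… → ⌈·⌉ = 1081
j=4: r + 3k = 1453.479307… → ⌈·⌉ = 1454
j=5: r + 4k = 1826.710076… → ⌈·⌉ = 1827
j=6: r + 5k = 2199.940846… → ⌈·⌉ = 2200
j=7: r + 6k = 2573.171615… → ⌈·⌉ = 2574
j=8: r + 7k = 2946.402384… → ⌈·⌉ = 2947
j=9: r + 8k = 3319.633153… → ⌈·⌉ = 3320
j=10: r + 9k = 3692.863923… → ⌈·⌉ = 3693
j=11: r + 10k = 4066.094692… → ⌈·⌉ = 4067
j=12: r + 11k = 4439.325461… → ⌈·⌉ = 4440
j=13: r + 12k = 4812.556230… → ⌈·⌉ = 4813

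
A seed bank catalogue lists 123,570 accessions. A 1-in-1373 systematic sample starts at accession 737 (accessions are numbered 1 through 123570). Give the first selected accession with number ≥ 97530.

98220

k = 1373
Steps past start: ⌈(97530 − 737)/1373⌉ = ⌈96793/1373⌉ = 71
Selected accession: 737 + 71×1373 = 98220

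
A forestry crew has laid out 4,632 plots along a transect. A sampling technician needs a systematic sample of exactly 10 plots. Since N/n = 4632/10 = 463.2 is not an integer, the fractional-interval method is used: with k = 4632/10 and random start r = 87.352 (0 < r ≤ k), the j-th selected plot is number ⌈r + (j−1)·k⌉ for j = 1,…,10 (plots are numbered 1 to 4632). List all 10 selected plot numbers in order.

j=1: r + 0k = 87.352 → ⌈·⌉ = 88
j=2: r + 1k = 550.552 → ⌈·⌉ = 551
j=3: r + 2k = 1013.752 → ⌈·⌉ = 1014
j=4: r + 3k = 1476.952 → ⌈·⌉ = 1477
j=5: r + 4k = 1940.152 → ⌈·⌉ = 1941
j=6: r + 5k = 2403.352 → ⌈·⌉ = 2404
j=7: r + 6k = 2866.552 → ⌈·⌉ = 2867
j=8: r + 7k = 3329.752 → ⌈·⌉ = 3330
j=9: r + 8k = 3792.952 → ⌈·⌉ = 3793
j=10: r + 9k = 4256.152 → ⌈·⌉ = 4257

88, 551, 1014, 1477, 1941, 2404, 2867, 3330, 3793, 4257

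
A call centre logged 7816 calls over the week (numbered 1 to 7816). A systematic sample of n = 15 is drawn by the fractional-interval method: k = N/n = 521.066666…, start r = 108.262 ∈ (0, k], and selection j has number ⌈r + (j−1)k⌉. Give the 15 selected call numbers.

j=1: r + 0k = 108.262 → ⌈·⌉ = 109
j=2: r + 1k = 629.328666… → ⌈·⌉ = 630
j=3: r + 2k = 1150.395333… → ⌈·⌉ = 1151
j=4: r + 3k = 1671.462 → ⌈·⌉ = 1672
j=5: r + 4k = 2192.528666… → ⌈·⌉ = 2193
j=6: r + 5k = 2713.595333… → ⌈·⌉ = 2714
j=7: r + 6k = 3234.662 → ⌈·⌉ = 3235
j=8: r + 7k = 3755.728666… → ⌈·⌉ = 3756
j=9: r + 8k = 4276.795333… → ⌈·⌉ = 4277
j=10: r + 9k = 4797.862 → ⌈·⌉ = 4798
j=11: r + 10k = 5318.928666… → ⌈·⌉ = 5319
j=12: r + 11k = 5839.995333… → ⌈·⌉ = 5840
j=13: r + 12k = 6361.062 → ⌈·⌉ = 6362
j=14: r + 13k = 6882.128666… → ⌈·⌉ = 6883
j=15: r + 14k = 7403.195333… → ⌈·⌉ = 7404

109, 630, 1151, 1672, 2193, 2714, 3235, 3756, 4277, 4798, 5319, 5840, 6362, 6883, 7404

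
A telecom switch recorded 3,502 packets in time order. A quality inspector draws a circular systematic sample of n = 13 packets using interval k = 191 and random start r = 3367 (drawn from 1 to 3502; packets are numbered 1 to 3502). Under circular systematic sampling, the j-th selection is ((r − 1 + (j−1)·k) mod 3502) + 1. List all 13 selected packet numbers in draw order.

Selection 1: 3367
Selection 2: 3367 + 191 = 3558 → 3558 − 3502 = 56
Selection 3: 56 + 191 = 247
Selection 4: 247 + 191 = 438
Selection 5: 438 + 191 = 629
Selection 6: 629 + 191 = 820
Selection 7: 820 + 191 = 1011
Selection 8: 1011 + 191 = 1202
Selection 9: 1202 + 191 = 1393
Selection 10: 1393 + 191 = 1584
Selection 11: 1584 + 191 = 1775
Selection 12: 1775 + 191 = 1966
Selection 13: 1966 + 191 = 2157

3367, 56, 247, 438, 629, 820, 1011, 1202, 1393, 1584, 1775, 1966, 2157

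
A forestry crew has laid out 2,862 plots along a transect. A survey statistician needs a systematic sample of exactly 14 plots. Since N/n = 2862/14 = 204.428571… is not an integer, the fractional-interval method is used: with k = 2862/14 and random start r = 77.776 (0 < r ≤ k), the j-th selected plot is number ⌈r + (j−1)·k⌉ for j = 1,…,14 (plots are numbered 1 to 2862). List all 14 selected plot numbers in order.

j=1: r + 0k = 77.776 → ⌈·⌉ = 78
j=2: r + 1k = 282.204571… → ⌈·⌉ = 283
j=3: r + 2k = 486.633142… → ⌈·⌉ = 487
j=4: r + 3k = 691.061714… → ⌈·⌉ = 692
j=5: r + 4k = 895.490285… → ⌈·⌉ = 896
j=6: r + 5k = 1099.918857… → ⌈·⌉ = 1100
j=7: r + 6k = 1304.347428… → ⌈·⌉ = 1305
j=8: r + 7k = 1508.776 → ⌈·⌉ = 1509
j=9: r + 8k = 1713.204571… → ⌈·⌉ = 1714
j=10: r + 9k = 1917.633142… → ⌈·⌉ = 1918
j=11: r + 10k = 2122.061714… → ⌈·⌉ = 2123
j=12: r + 11k = 2326.490285… → ⌈·⌉ = 2327
j=13: r + 12k = 2530.918857… → ⌈·⌉ = 2531
j=14: r + 13k = 2735.347428… → ⌈·⌉ = 2736

78, 283, 487, 692, 896, 1100, 1305, 1509, 1714, 1918, 2123, 2327, 2531, 2736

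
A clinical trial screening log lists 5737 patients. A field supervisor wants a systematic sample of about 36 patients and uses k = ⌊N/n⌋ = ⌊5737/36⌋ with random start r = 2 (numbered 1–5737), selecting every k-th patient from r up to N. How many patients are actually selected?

37

k = ⌊5737/36⌋ = 159
Achieved size = ⌊(5737 − 2)/159⌋ + 1 = ⌊5735/159⌋ + 1 = 36 + 1 = 37
(last selection: 2 + 36×159 = 5726 ≤ 5737; next would be 5885 > 5737)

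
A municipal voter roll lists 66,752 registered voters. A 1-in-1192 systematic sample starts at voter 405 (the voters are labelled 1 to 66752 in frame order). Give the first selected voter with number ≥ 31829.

32589

k = 1192
Steps past start: ⌈(31829 − 405)/1192⌉ = ⌈31424/1192⌉ = 27
Selected voter: 405 + 27×1192 = 32589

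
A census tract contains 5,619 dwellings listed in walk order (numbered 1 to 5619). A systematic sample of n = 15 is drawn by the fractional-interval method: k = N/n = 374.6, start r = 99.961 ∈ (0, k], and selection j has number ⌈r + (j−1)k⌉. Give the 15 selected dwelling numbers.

100, 475, 850, 1224, 1599, 1973, 2348, 2723, 3097, 3472, 3846, 4221, 4596, 4970, 5345

j=1: r + 0k = 99.961 → ⌈·⌉ = 100
j=2: r + 1k = 474.561 → ⌈·⌉ = 475
j=3: r + 2k = 849.161 → ⌈·⌉ = 850
j=4: r + 3k = 1223.761 → ⌈·⌉ = 1224
j=5: r + 4k = 1598.361 → ⌈·⌉ = 1599
j=6: r + 5k = 1972.961 → ⌈·⌉ = 1973
j=7: r + 6k = 2347.561 → ⌈·⌉ = 2348
j=8: r + 7k = 2722.161 → ⌈·⌉ = 2723
j=9: r + 8k = 3096.761 → ⌈·⌉ = 3097
j=10: r + 9k = 3471.361 → ⌈·⌉ = 3472
j=11: r + 10k = 3845.961 → ⌈·⌉ = 3846
j=12: r + 11k = 4220.561 → ⌈·⌉ = 4221
j=13: r + 12k = 4595.161 → ⌈·⌉ = 4596
j=14: r + 13k = 4969.761 → ⌈·⌉ = 4970
j=15: r + 14k = 5344.361 → ⌈·⌉ = 5345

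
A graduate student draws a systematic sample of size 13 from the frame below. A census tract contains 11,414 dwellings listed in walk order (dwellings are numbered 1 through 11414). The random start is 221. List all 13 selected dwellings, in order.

221, 1099, 1977, 2855, 3733, 4611, 5489, 6367, 7245, 8123, 9001, 9879, 10757

k = N/n = 11414/13 = 878
dwelling 1: 221
dwelling 2: 221 + 878 = 1099
dwelling 3: 1099 + 878 = 1977
dwelling 4: 1977 + 878 = 2855
dwelling 5: 2855 + 878 = 3733
dwelling 6: 3733 + 878 = 4611
dwelling 7: 4611 + 878 = 5489
dwelling 8: 5489 + 878 = 6367
dwelling 9: 6367 + 878 = 7245
dwelling 10: 7245 + 878 = 8123
dwelling 11: 8123 + 878 = 9001
dwelling 12: 9001 + 878 = 9879
dwelling 13: 9879 + 878 = 10757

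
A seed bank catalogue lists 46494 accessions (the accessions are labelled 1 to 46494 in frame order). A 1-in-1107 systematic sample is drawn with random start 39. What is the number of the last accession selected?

k = 1107
42nd selection = r + (42−1)·k = 39 + 41×1107 = 39 + 45387 = 45426

45426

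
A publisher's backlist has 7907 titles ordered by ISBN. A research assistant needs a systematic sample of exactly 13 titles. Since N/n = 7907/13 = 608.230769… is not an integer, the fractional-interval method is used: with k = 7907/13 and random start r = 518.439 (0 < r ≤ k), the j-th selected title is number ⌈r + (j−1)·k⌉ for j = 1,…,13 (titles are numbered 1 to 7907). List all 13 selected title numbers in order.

j=1: r + 0k = 518.439 → ⌈·⌉ = 519
j=2: r + 1k = 1126.669769… → ⌈·⌉ = 1127
j=3: r + 2k = 1734.900538… → ⌈·⌉ = 1735
j=4: r + 3k = 2343.131307… → ⌈·⌉ = 2344
j=5: r + 4k = 2951.362076… → ⌈·⌉ = 2952
j=6: r + 5k = 3559.592846… → ⌈·⌉ = 3560
j=7: r + 6k = 4167.823615… → ⌈·⌉ = 4168
j=8: r + 7k = 4776.054384… → ⌈·⌉ = 4777
j=9: r + 8k = 5384.285153… → ⌈·⌉ = 5385
j=10: r + 9k = 5992.515923… → ⌈·⌉ = 5993
j=11: r + 10k = 6600.746692… → ⌈·⌉ = 6601
j=12: r + 11k = 7208.977461… → ⌈·⌉ = 7209
j=13: r + 12k = 7817.208230… → ⌈·⌉ = 7818

519, 1127, 1735, 2344, 2952, 3560, 4168, 4777, 5385, 5993, 6601, 7209, 7818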